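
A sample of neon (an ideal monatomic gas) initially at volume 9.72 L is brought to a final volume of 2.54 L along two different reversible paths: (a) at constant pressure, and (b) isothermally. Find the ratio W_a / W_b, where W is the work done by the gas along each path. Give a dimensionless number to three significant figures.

W_a / W_b ≈ 0.550

Path (a) isobaric: W = P₁(V₂ − V₁) → W_a/(P₁V₁) = -0.7387.
Path (b) isothermal: W = P₁V₁ ln(V₂/V₁) → W_b/(P₁V₁) = -1.342.
W_a / W_b = -0.7387 / -1.342 = 0.5504.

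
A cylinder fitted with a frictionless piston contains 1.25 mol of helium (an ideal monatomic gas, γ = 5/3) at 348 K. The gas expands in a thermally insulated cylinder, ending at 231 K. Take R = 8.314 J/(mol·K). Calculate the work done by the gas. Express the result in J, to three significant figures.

W ≈ 1820 J

Adiabatic ⇒ Q = 0, so W_by = −ΔU = nCᵥ(T₁ − T₂).
Cᵥ = 3R/2 = 12.47 J/(mol·K).
W = (1.25)(12.47)(348 − 231) = 1824 J.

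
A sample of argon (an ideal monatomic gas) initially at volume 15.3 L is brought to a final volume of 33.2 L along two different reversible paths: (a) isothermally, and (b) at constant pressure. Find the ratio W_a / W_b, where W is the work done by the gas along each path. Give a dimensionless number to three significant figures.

W_a / W_b ≈ 0.662

Path (a) isothermal: W = P₁V₁ ln(V₂/V₁) → W_a/(P₁V₁) = 0.7747.
Path (b) isobaric: W = P₁(V₂ − V₁) → W_b/(P₁V₁) = 1.17.
W_a / W_b = 0.7747 / 1.17 = 0.6622.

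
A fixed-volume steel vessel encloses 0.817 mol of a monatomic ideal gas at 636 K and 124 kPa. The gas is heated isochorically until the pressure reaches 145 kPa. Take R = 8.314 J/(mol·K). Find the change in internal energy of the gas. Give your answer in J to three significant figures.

Constant volume ⇒ W = 0, so Q = ΔU = nCᵥΔT with Cᵥ = 3R/2 = 12.47 J/(mol·K).
At constant V, T₂/T₁ = P₂/P₁ ⇒ ΔT = T₁(P₂/P₁ − 1) = 636·(145/124 − 1) = 107.7 K.
ΔU = (0.817)(12.47)(107.7) = 1097 J.

ΔU ≈ 1100 J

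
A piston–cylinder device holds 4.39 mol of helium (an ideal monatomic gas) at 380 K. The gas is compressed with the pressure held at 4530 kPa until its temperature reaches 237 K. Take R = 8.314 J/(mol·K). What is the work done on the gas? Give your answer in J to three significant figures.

Isobaric: W = P ΔV = nR ΔT.
W = (4.39)(8.314)(237 − 380) = -5219 J.
Work on gas = −W_by = 5219 J.

W ≈ 5220 J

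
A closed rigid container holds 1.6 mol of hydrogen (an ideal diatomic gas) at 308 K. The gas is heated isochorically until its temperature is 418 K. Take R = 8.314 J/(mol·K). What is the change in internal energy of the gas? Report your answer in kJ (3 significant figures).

Constant volume ⇒ W = 0, so Q = ΔU = nCᵥΔT with Cᵥ = 5R/2 = 20.79 J/(mol·K).
ΔU = (1.6)(20.79)(418 − 308) = 3658 J.

ΔU ≈ 3.66 kJ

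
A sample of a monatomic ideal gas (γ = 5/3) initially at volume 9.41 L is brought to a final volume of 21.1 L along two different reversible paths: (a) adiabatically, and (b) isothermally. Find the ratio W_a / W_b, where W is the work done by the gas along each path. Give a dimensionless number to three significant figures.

W_a / W_b ≈ 0.773

Path (a) adiabatic: W = P₁V₁(1 − (V₁/V₂)^(γ−1))/(γ−1) → W_a/(P₁V₁) = 0.6244.
Path (b) isothermal: W = P₁V₁ ln(V₂/V₁) → W_b/(P₁V₁) = 0.8075.
W_a / W_b = 0.6244 / 0.8075 = 0.7733.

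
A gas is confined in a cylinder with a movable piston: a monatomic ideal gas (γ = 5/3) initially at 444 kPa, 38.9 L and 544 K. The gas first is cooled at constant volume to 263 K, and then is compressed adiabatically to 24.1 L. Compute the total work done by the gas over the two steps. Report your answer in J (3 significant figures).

Step 1 (isochoric): W = 0 (constant volume).
After step 1: P = 214.7 kPa (V unchanged).
Step 2 (adiabatic): W = (P₁V₁ − P₂V₂)/(γ−1) = (8350 − 11490)/0.667 = -4710 J.
W_total = 0 − 4710 = -4710 J.

W_total ≈ -4710 J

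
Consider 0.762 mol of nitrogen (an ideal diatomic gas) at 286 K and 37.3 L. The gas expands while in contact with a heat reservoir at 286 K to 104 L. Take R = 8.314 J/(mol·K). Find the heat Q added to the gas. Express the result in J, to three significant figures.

Isothermal ⇒ ΔU = 0, so Q = W = nRT ln(V₂/V₁).
Q = (0.762)(8.314)(286) ln(104/37.3) = 1812 × 1.025 = 1858 J.

Q ≈ 1860 J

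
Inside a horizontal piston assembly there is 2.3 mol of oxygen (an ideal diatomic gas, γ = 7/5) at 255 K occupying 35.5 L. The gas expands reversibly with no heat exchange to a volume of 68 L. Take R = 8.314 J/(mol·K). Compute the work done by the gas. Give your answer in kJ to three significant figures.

Adiabatic: TV^(γ−1) = const with γ = 7/5.
T₂ = T₁ (V₁/V₂)^(γ−1) = 255 × (35.5/68)^0.4 = 255 × 0.7711 = 196.6 K.
W_by = nCᵥ(T₁ − T₂) = (2.3)(20.79)(255 − 196.6) = 2791 J.

W ≈ 2.79 kJ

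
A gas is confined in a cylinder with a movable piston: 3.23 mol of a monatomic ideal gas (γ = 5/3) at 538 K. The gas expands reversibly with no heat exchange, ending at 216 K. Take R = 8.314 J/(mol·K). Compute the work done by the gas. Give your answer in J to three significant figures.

Adiabatic ⇒ Q = 0, so W_by = −ΔU = nCᵥ(T₁ − T₂).
Cᵥ = 3R/2 = 12.47 J/(mol·K).
W = (3.23)(12.47)(538 − 216) = 12971 J.

W ≈ 13000 J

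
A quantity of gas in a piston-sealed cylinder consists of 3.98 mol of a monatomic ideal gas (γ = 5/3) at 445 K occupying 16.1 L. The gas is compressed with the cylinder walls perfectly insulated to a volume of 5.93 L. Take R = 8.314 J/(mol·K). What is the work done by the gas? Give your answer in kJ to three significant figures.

Adiabatic: TV^(γ−1) = const with γ = 5/3.
T₂ = T₁ (V₁/V₂)^(γ−1) = 445 × (16.1/5.93)^0.667 = 445 × 1.946 = 866 K.
W_by = nCᵥ(T₁ − T₂) = (3.98)(12.47)(445 − 866) = -20898 J.

W ≈ -20.9 kJ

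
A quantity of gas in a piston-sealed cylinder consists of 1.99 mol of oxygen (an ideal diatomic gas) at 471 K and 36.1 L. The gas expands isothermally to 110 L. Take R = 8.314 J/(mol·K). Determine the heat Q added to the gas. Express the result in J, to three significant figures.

Q ≈ 8680 J

Isothermal ⇒ ΔU = 0, so Q = W = nRT ln(V₂/V₁).
Q = (1.99)(8.314)(471) ln(110/36.1) = 7793 × 1.114 = 8682 J.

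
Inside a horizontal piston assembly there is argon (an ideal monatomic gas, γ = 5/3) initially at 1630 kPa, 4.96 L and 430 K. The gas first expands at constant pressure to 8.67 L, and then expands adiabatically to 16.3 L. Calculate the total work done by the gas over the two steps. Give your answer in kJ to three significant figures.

W_total ≈ 13.3 kJ

Step 1 (isobaric): W = PΔV = (1630 kPa)(8.67 − 4.96 L) = 6047 J.
After step 1: P = 1630 kPa, V = 8.67 L, T = 751.6 K.
Step 2 (adiabatic): W = (P₁V₁ − P₂V₂)/(γ−1) = (14132 − 9277)/0.667 = 7282 J.
W_total = 6047 + 7282 = 13329 J.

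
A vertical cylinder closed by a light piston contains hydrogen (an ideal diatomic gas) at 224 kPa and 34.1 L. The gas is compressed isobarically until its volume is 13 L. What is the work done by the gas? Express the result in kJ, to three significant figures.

Isobaric: W = P ΔV.
W = (224 kPa)(13 − 34.1 L) = (224)(-21.1) = -4726 J.

W ≈ -4.73 kJ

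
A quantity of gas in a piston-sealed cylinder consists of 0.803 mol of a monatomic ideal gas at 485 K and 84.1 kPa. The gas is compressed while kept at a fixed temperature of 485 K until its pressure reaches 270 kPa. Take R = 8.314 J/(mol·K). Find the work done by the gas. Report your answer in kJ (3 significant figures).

Isothermal process: W = nRT ln(V₂/V₁) = nRT ln(P₁/P₂).
W = (0.803)(8.314)(485) × ln(84.1/270)
  = 3238 × ln(0.3115) = 3238 × -1.166
W_by_gas = -3777 J.

W ≈ -3.78 kJ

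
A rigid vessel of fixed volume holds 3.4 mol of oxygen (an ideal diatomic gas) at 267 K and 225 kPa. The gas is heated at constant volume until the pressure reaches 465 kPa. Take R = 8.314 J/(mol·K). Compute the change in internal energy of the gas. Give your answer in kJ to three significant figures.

ΔU ≈ 20.1 kJ

Constant volume ⇒ W = 0, so Q = ΔU = nCᵥΔT with Cᵥ = 5R/2 = 20.79 J/(mol·K).
At constant V, T₂/T₁ = P₂/P₁ ⇒ ΔT = T₁(P₂/P₁ − 1) = 267·(465/225 − 1) = 284.8 K.
ΔU = (3.4)(20.79)(284.8) = 20127 J.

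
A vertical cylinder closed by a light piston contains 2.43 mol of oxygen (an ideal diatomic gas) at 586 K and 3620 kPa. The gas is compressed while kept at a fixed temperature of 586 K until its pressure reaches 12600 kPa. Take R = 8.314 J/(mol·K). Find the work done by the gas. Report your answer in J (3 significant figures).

W ≈ -14800 J

Isothermal process: W = nRT ln(V₂/V₁) = nRT ln(P₁/P₂).
W = (2.43)(8.314)(586) × ln(3620/12600)
  = 11839 × ln(0.2873) = 11839 × -1.247
W_by_gas = -14766 J.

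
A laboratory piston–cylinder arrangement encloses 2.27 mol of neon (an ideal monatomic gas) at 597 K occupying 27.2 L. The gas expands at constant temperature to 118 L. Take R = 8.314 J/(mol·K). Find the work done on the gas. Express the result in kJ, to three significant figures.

W ≈ -16.5 kJ

Isothermal: W = nRT ln(V₂/V₁).
W = (2.27)(8.314)(597) × ln(118/27.2)
  = 11267 × 1.467
W_by_gas = 16534 J; work on gas = −W_by = -16534 J.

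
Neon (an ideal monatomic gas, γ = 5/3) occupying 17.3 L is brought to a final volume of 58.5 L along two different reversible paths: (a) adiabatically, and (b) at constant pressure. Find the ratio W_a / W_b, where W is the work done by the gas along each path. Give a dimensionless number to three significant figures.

W_a / W_b ≈ 0.350

Path (a) adiabatic: W = P₁V₁(1 − (V₁/V₂)^(γ−1))/(γ−1) → W_a/(P₁V₁) = 0.8342.
Path (b) isobaric: W = P₁(V₂ − V₁) → W_b/(P₁V₁) = 2.382.
W_a / W_b = 0.8342 / 2.382 = 0.3503.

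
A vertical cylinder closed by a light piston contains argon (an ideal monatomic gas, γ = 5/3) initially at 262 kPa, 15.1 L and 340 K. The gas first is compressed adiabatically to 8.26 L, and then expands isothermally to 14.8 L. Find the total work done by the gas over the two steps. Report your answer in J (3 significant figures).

Step 1 (adiabatic): W = (P₁V₁ − P₂V₂)/(γ−1) = (3956 − 5915)/0.667 = -2938 J.
After step 1: P = 716.1 kPa, V = 8.26 L, T = 508.3 K.
Step 2 (isothermal): W = P₁V₁ ln(V₂/V₁) = (5915) ln(14.8/8.26) = 3450 J.
W_total = -2938 + 3450 = 511.6 J.

W_total ≈ 512 J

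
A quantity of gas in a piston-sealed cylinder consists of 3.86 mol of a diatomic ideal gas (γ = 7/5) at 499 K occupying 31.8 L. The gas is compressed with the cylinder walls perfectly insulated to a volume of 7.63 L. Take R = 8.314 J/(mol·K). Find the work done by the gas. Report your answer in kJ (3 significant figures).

Adiabatic: TV^(γ−1) = const with γ = 7/5.
T₂ = T₁ (V₁/V₂)^(γ−1) = 499 × (31.8/7.63)^0.4 = 499 × 1.77 = 883.2 K.
W_by = nCᵥ(T₁ − T₂) = (3.86)(20.79)(499 − 883.2) = -30825 J.

W ≈ -30.8 kJ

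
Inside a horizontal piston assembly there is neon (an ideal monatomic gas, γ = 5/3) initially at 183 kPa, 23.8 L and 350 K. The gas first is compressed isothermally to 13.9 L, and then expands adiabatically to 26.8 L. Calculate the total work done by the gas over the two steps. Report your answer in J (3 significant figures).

Step 1 (isothermal): W = P₁V₁ ln(V₂/V₁) = (4355) ln(13.9/23.8) = -2342 J.
After step 1: P = 313.3 kPa, V = 13.9 L, T = 350 K.
Step 2 (adiabatic): W = (P₁V₁ − P₂V₂)/(γ−1) = (4355 − 2812)/0.667 = 2316 J.
W_total = -2342 + 2316 = -26.57 J.

W_total ≈ -26.6 J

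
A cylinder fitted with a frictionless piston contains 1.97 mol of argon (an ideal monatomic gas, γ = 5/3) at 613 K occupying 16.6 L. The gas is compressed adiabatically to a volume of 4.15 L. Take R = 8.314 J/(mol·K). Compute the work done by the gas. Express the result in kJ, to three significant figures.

Adiabatic: TV^(γ−1) = const with γ = 5/3.
T₂ = T₁ (V₁/V₂)^(γ−1) = 613 × (16.6/4.15)^0.667 = 613 × 2.52 = 1545 K.
W_by = nCᵥ(T₁ − T₂) = (1.97)(12.47)(613 − 1545) = -22889 J.

W ≈ -22.9 kJ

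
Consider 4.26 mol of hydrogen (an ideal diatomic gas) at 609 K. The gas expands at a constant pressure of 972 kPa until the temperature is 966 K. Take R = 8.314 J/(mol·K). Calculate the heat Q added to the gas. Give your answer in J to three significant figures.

Isobaric: W = nRΔT = (4.26)(8.314)(357) = 12644 J.
ΔU = nCᵥΔT with Cᵥ = 5R/2: ΔU = (4.26)(20.79)(357) = 31610 J.
Q = ΔU + W = 31610 + 12644 = 44254 J.

Q ≈ 44300 J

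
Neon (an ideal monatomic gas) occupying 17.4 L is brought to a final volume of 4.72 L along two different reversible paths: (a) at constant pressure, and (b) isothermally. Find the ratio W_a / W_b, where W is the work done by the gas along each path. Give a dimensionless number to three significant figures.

Path (a) isobaric: W = P₁(V₂ − V₁) → W_a/(P₁V₁) = -0.7287.
Path (b) isothermal: W = P₁V₁ ln(V₂/V₁) → W_b/(P₁V₁) = -1.305.
W_a / W_b = -0.7287 / -1.305 = 0.5586.

W_a / W_b ≈ 0.559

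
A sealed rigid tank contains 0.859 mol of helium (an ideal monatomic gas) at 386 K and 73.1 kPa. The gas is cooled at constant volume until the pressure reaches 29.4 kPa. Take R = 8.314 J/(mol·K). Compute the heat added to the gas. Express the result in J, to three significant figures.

Q ≈ -2470 J

Constant volume ⇒ W = 0, so Q = ΔU = nCᵥΔT with Cᵥ = 3R/2 = 12.47 J/(mol·K).
At constant V, T₂/T₁ = P₂/P₁ ⇒ ΔT = T₁(P₂/P₁ − 1) = 386·(29.4/73.1 − 1) = -230.8 K.
ΔU = (0.859)(12.47)(-230.8) = -2472 J.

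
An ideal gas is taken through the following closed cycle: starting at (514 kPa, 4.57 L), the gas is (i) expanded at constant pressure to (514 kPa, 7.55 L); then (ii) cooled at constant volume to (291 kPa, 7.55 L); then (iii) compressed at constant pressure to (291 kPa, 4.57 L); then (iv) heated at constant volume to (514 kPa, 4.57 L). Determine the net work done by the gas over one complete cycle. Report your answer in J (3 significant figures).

W_net ≈ 665 J

Constant-volume legs do no work.
W(i) = (514)(7.55 − 4.57) = 1532 J; W(iii) = (291)(4.57 − 7.55) = -867.2 J.
W_net = 1532 − 867.2 = 664.5 J (the clockwise enclosed area).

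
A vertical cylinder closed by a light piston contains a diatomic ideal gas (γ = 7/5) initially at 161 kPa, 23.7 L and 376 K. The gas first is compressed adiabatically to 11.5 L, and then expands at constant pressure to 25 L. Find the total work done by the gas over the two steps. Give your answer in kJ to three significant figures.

Step 1 (adiabatic): W = (P₁V₁ − P₂V₂)/(γ−1) = (3816 − 5096)/0.4 = -3200 J.
After step 1: P = 443.1 kPa, V = 11.5 L, T = 502.1 K.
Step 2 (isobaric): W = PΔV = (443.1 kPa)(25 − 11.5 L) = 5982 J.
W_total = -3200 + 5982 = 2782 J.

W_total ≈ 2.78 kJ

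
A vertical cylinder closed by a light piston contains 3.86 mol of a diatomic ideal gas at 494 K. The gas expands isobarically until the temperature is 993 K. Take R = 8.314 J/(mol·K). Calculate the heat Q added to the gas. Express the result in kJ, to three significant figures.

Q ≈ 56.0 kJ

Isobaric: W = nRΔT = (3.86)(8.314)(499) = 16014 J.
ΔU = nCᵥΔT with Cᵥ = 5R/2: ΔU = (3.86)(20.79)(499) = 40035 J.
Q = ΔU + W = 40035 + 16014 = 56049 J.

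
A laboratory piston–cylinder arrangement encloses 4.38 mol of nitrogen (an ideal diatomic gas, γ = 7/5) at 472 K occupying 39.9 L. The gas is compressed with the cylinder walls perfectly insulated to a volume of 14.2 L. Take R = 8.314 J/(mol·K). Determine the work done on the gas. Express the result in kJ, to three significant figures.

Adiabatic: TV^(γ−1) = const with γ = 7/5.
T₂ = T₁ (V₁/V₂)^(γ−1) = 472 × (39.9/14.2)^0.4 = 472 × 1.512 = 713.5 K.
W_by = nCᵥ(T₁ − T₂) = (4.38)(20.79)(472 − 713.5) = -21989 J.
Work on gas = −W_by = 21989 J.

W ≈ 22.0 kJ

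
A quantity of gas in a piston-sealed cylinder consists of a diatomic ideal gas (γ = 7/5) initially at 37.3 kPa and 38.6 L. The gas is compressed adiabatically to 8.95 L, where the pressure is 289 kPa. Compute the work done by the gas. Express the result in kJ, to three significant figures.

Adiabatic: W = (P₁V₁ − P₂V₂)/(γ − 1) with γ = 7/5.
P₁V₁ = 1440 J, P₂V₂ = 2587 J.
W = (1440 − 2587) / 0.4 = -2867 J.

W ≈ -2.87 kJ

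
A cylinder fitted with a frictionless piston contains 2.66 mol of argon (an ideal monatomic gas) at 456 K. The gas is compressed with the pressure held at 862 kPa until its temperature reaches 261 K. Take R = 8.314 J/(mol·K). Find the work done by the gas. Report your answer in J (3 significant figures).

Isobaric: W = P ΔV = nR ΔT.
W = (2.66)(8.314)(261 − 456) = -4312 J.

W ≈ -4310 J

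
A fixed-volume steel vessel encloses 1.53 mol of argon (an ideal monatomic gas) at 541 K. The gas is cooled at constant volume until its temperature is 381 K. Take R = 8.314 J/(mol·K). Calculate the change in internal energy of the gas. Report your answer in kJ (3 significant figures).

ΔU ≈ -3.05 kJ

Constant volume ⇒ W = 0, so Q = ΔU = nCᵥΔT with Cᵥ = 3R/2 = 12.47 J/(mol·K).
ΔU = (1.53)(12.47)(381 − 541) = -3053 J.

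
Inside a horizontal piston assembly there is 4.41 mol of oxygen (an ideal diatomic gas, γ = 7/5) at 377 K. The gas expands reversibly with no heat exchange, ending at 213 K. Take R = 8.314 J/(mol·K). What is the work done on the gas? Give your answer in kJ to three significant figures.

Adiabatic ⇒ Q = 0, so W_by = −ΔU = nCᵥ(T₁ − T₂).
Cᵥ = 5R/2 = 20.79 J/(mol·K).
W = (4.41)(20.79)(377 − 213) = 15033 J.
Work on gas = −W_by = -15033 J.

W ≈ -15.0 kJ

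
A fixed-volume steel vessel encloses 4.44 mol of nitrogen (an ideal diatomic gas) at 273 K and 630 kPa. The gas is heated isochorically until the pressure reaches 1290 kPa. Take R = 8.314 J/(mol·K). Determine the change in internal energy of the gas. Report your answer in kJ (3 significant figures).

ΔU ≈ 26.4 kJ

Constant volume ⇒ W = 0, so Q = ΔU = nCᵥΔT with Cᵥ = 5R/2 = 20.79 J/(mol·K).
At constant V, T₂/T₁ = P₂/P₁ ⇒ ΔT = T₁(P₂/P₁ − 1) = 273·(1290/630 − 1) = 286 K.
ΔU = (4.44)(20.79)(286) = 26394 J.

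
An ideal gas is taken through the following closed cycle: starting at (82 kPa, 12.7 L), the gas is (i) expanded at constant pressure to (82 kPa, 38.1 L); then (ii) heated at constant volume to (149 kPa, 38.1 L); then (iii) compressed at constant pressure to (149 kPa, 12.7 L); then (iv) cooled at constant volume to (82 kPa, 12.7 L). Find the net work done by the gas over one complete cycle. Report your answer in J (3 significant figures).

W_net ≈ -1700 J

Constant-volume legs do no work.
W(i) = (82)(38.1 − 12.7) = 2083 J; W(iii) = (149)(12.7 − 38.1) = -3785 J.
W_net = 2083 − 3785 = -1702 J (the counter-clockwise enclosed area).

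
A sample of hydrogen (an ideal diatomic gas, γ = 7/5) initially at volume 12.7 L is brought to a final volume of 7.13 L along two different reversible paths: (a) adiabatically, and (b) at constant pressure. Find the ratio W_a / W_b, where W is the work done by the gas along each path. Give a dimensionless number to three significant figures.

Path (a) adiabatic: W = P₁V₁(1 − (V₁/V₂)^(γ−1))/(γ−1) → W_a/(P₁V₁) = -0.6494.
Path (b) isobaric: W = P₁(V₂ − V₁) → W_b/(P₁V₁) = -0.4386.
W_a / W_b = -0.6494 / -0.4386 = 1.481.

W_a / W_b ≈ 1.48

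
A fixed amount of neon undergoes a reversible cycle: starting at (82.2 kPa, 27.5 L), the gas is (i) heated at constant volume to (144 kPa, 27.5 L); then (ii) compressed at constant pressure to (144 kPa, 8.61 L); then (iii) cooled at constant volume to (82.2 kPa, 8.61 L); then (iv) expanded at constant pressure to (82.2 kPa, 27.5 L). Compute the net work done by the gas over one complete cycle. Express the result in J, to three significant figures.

W_net ≈ -1170 J

Constant-volume legs do no work.
W(ii) = (144)(8.61 − 27.5) = -2720 J; W(iv) = (82.2)(27.5 − 8.61) = 1553 J.
W_net = -2720 + 1553 = -1167 J (the counter-clockwise enclosed area).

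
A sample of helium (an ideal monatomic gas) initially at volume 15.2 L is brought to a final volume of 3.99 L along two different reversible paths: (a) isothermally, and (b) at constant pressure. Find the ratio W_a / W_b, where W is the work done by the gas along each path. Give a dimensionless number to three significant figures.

Path (a) isothermal: W = P₁V₁ ln(V₂/V₁) → W_a/(P₁V₁) = -1.338.
Path (b) isobaric: W = P₁(V₂ − V₁) → W_b/(P₁V₁) = -0.7375.
W_a / W_b = -1.338 / -0.7375 = 1.814.

W_a / W_b ≈ 1.81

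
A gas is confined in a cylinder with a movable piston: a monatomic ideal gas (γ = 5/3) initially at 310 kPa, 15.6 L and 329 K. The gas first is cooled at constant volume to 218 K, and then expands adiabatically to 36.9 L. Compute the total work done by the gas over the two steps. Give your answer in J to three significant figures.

Step 1 (isochoric): W = 0 (constant volume).
After step 1: P = 205.4 kPa (V unchanged).
Step 2 (adiabatic): W = (P₁V₁ − P₂V₂)/(γ−1) = (3204 − 1805)/0.667 = 2099 J.
W_total = 0 + 2099 = 2099 J.

W_total ≈ 2100 J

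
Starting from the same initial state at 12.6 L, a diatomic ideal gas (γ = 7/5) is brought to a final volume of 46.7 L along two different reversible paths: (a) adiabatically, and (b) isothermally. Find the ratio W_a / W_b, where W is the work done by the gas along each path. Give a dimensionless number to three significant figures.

W_a / W_b ≈ 0.778

Path (a) adiabatic: W = P₁V₁(1 − (V₁/V₂)^(γ−1))/(γ−1) → W_a/(P₁V₁) = 1.02.
Path (b) isothermal: W = P₁V₁ ln(V₂/V₁) → W_b/(P₁V₁) = 1.31.
W_a / W_b = 1.02 / 1.31 = 0.7783.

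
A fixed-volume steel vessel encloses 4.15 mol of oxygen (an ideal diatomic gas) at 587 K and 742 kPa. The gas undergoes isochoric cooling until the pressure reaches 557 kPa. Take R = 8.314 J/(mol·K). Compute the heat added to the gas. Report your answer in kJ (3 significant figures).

Q ≈ -12.6 kJ

Constant volume ⇒ W = 0, so Q = ΔU = nCᵥΔT with Cᵥ = 5R/2 = 20.79 J/(mol·K).
At constant V, T₂/T₁ = P₂/P₁ ⇒ ΔT = T₁(P₂/P₁ − 1) = 587·(557/742 − 1) = -146.4 K.
ΔU = (4.15)(20.79)(-146.4) = -12624 J.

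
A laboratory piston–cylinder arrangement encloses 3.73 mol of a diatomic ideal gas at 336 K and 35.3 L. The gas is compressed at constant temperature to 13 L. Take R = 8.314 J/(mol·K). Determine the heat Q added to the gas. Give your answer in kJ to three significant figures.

Q ≈ -10.4 kJ

Isothermal ⇒ ΔU = 0, so Q = W = nRT ln(V₂/V₁).
Q = (3.73)(8.314)(336) ln(13/35.3) = 10420 × -0.9989 = -10409 J.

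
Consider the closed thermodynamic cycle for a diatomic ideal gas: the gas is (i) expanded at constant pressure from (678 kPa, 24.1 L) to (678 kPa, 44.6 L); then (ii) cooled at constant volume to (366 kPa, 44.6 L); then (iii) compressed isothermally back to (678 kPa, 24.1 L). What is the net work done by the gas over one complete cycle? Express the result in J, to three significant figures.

Leg (i): W = PΔV = (678)(44.6 − 24.1) = 13899 J.
Leg (ii): W = 0.
Leg (iii): W = PᵢVᵢ ln(V_f/Vᵢ) = (16324) ln(24.1/44.6) = -10048 J.
W_net = 13899 − 10048 = 3851 J.

W_net ≈ 3850 J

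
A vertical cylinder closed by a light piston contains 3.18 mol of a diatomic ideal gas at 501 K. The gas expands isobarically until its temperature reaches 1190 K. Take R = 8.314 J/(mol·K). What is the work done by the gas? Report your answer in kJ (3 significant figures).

Isobaric: W = P ΔV = nR ΔT.
W = (3.18)(8.314)(1190 − 501) = 18216 J.

W ≈ 18.2 kJ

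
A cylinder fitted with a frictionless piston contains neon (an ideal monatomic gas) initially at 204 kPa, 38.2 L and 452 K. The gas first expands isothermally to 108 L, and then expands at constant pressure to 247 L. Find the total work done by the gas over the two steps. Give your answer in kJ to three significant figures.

W_total ≈ 18.1 kJ

Step 1 (isothermal): W = P₁V₁ ln(V₂/V₁) = (7793) ln(108/38.2) = 8099 J.
After step 1: P = 72.16 kPa, V = 108 L, T = 452 K.
Step 2 (isobaric): W = PΔV = (72.16 kPa)(247 − 108 L) = 10030 J.
W_total = 8099 + 10030 = 18129 J.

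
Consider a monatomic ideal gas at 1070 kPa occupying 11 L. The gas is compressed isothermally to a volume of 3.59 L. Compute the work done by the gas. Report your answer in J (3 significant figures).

Isothermal: W = nRT ln(V₂/V₁) = P₁V₁ ln(V₂/V₁).
P₁V₁ = (1070 kPa)(11 L) = 11770 J.
W = 11770 × ln(3.59/11) = 11770 × -1.12
W_by_gas = -13179 J.

W ≈ -13200 J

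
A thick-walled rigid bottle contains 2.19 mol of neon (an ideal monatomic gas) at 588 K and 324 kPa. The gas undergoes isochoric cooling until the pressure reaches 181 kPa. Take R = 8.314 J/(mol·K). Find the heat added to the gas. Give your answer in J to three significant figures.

Q ≈ -7090 J

Constant volume ⇒ W = 0, so Q = ΔU = nCᵥΔT with Cᵥ = 3R/2 = 12.47 J/(mol·K).
At constant V, T₂/T₁ = P₂/P₁ ⇒ ΔT = T₁(P₂/P₁ − 1) = 588·(181/324 − 1) = -259.5 K.
ΔU = (2.19)(12.47)(-259.5) = -7088 J.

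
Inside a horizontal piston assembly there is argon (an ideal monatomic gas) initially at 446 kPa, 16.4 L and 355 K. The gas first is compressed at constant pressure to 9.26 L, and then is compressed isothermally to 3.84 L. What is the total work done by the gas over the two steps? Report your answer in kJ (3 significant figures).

Step 1 (isobaric): W = PΔV = (446 kPa)(9.26 − 16.4 L) = -3184 J.
After step 1: P = 446 kPa, V = 9.26 L, T = 200.4 K.
Step 2 (isothermal): W = P₁V₁ ln(V₂/V₁) = (4130) ln(3.84/9.26) = -3635 J.
W_total = -3184 − 3635 = -6820 J.

W_total ≈ -6.82 kJ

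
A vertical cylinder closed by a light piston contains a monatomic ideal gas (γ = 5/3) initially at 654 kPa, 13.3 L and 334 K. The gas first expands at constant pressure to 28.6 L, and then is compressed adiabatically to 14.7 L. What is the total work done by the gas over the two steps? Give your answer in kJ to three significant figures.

W_total ≈ -5.66 kJ

Step 1 (isobaric): W = PΔV = (654 kPa)(28.6 − 13.3 L) = 10006 J.
After step 1: P = 654 kPa, V = 28.6 L, T = 718.2 K.
Step 2 (adiabatic): W = (P₁V₁ − P₂V₂)/(γ−1) = (18704 − 29150)/0.667 = -15669 J.
W_total = 10006 − 15669 = -5663 J.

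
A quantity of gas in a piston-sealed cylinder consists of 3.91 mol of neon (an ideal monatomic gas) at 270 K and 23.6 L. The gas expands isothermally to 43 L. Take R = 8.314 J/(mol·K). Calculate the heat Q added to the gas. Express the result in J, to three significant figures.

Isothermal ⇒ ΔU = 0, so Q = W = nRT ln(V₂/V₁).
Q = (3.91)(8.314)(270) ln(43/23.6) = 8777 × 0.6 = 5266 J.

Q ≈ 5270 J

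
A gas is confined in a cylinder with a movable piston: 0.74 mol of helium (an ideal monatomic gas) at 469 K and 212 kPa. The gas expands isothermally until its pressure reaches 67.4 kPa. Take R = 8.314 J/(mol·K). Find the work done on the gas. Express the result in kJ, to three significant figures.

W ≈ -3.31 kJ

Isothermal process: W = nRT ln(V₂/V₁) = nRT ln(P₁/P₂).
W = (0.74)(8.314)(469) × ln(212/67.4)
  = 2885 × ln(3.145) = 2885 × 1.146
W_by_gas = 3307 J; work on gas = −W_by = -3307 J.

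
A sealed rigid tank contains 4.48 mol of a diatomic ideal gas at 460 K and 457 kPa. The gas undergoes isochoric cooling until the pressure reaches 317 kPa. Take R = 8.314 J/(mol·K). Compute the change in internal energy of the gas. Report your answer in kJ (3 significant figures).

ΔU ≈ -13.1 kJ

Constant volume ⇒ W = 0, so Q = ΔU = nCᵥΔT with Cᵥ = 5R/2 = 20.79 J/(mol·K).
At constant V, T₂/T₁ = P₂/P₁ ⇒ ΔT = T₁(P₂/P₁ − 1) = 460·(317/457 − 1) = -140.9 K.
ΔU = (4.48)(20.79)(-140.9) = -13122 J.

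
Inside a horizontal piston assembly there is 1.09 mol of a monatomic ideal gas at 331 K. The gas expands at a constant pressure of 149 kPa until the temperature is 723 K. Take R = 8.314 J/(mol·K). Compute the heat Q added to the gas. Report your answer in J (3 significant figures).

Isobaric: W = nRΔT = (1.09)(8.314)(392) = 3552 J.
ΔU = nCᵥΔT with Cᵥ = 3R/2: ΔU = (1.09)(12.47)(392) = 5329 J.
Q = ΔU + W = 5329 + 3552 = 8881 J.

Q ≈ 8880 J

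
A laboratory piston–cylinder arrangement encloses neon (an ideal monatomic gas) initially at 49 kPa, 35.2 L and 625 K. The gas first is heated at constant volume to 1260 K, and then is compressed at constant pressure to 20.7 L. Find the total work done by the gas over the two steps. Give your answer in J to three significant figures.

W_total ≈ -1430 J

Step 1 (isochoric): W = 0 (constant volume).
After step 1: P = 98.78 kPa (V unchanged).
Step 2 (isobaric): W = PΔV = (98.78 kPa)(20.7 − 35.2 L) = -1432 J.
W_total = 0 − 1432 = -1432 J.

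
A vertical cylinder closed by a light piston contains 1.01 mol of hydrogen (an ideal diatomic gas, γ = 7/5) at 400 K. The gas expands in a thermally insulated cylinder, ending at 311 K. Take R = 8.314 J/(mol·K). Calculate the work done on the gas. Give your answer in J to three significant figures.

Adiabatic ⇒ Q = 0, so W_by = −ΔU = nCᵥ(T₁ − T₂).
Cᵥ = 5R/2 = 20.79 J/(mol·K).
W = (1.01)(20.79)(400 − 311) = 1868 J.
Work on gas = −W_by = -1868 J.

W ≈ -1870 J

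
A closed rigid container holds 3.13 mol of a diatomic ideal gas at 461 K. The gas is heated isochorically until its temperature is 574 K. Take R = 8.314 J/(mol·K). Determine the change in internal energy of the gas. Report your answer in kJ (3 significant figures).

ΔU ≈ 7.35 kJ

Constant volume ⇒ W = 0, so Q = ΔU = nCᵥΔT with Cᵥ = 5R/2 = 20.79 J/(mol·K).
ΔU = (3.13)(20.79)(574 − 461) = 7351 J.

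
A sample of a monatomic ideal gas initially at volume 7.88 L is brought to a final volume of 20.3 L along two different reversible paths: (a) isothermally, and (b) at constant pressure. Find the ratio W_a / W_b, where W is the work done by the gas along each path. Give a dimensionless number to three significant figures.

Path (a) isothermal: W = P₁V₁ ln(V₂/V₁) → W_a/(P₁V₁) = 0.9463.
Path (b) isobaric: W = P₁(V₂ − V₁) → W_b/(P₁V₁) = 1.576.
W_a / W_b = 0.9463 / 1.576 = 0.6004.

W_a / W_b ≈ 0.600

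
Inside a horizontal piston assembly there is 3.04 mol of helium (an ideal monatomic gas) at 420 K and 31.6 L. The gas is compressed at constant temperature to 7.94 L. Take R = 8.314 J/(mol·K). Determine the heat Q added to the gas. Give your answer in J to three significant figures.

Q ≈ -14700 J

Isothermal ⇒ ΔU = 0, so Q = W = nRT ln(V₂/V₁).
Q = (3.04)(8.314)(420) ln(7.94/31.6) = 10615 × -1.381 = -14662 J.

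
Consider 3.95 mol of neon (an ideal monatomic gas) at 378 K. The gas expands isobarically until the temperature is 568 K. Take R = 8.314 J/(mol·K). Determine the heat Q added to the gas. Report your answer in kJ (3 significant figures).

Isobaric: W = nRΔT = (3.95)(8.314)(190) = 6240 J.
ΔU = nCᵥΔT with Cᵥ = 3R/2: ΔU = (3.95)(12.47)(190) = 9359 J.
Q = ΔU + W = 9359 + 6240 = 15599 J.

Q ≈ 15.6 kJ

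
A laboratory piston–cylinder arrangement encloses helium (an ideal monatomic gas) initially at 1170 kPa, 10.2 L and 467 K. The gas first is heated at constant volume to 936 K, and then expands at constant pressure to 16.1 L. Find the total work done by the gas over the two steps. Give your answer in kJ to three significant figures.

W_total ≈ 13.8 kJ

Step 1 (isochoric): W = 0 (constant volume).
After step 1: P = 2345 kPa (V unchanged).
Step 2 (isobaric): W = PΔV = (2345 kPa)(16.1 − 10.2 L) = 13836 J.
W_total = 0 + 13836 = 13836 J.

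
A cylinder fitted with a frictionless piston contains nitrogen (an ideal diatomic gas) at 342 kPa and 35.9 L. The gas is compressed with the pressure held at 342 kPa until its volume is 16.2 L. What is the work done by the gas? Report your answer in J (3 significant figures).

W ≈ -6740 J

Isobaric: W = P ΔV.
W = (342 kPa)(16.2 − 35.9 L) = (342)(-19.7) = -6737 J.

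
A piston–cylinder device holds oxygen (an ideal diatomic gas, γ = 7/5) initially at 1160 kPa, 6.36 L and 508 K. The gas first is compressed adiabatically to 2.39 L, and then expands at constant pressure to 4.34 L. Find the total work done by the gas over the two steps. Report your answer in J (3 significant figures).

W_total ≈ 65.6 J

Step 1 (adiabatic): W = (P₁V₁ − P₂V₂)/(γ−1) = (7378 − 10913)/0.4 = -8838 J.
After step 1: P = 4566 kPa, V = 2.39 L, T = 751.4 K.
Step 2 (isobaric): W = PΔV = (4566 kPa)(4.34 − 2.39 L) = 8904 J.
W_total = -8838 + 8904 = 65.64 J.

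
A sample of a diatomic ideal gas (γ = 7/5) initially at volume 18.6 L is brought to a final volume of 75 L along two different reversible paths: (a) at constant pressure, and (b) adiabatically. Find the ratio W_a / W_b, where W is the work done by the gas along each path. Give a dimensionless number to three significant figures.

Path (a) isobaric: W = P₁(V₂ − V₁) → W_a/(P₁V₁) = 3.032.
Path (b) adiabatic: W = P₁V₁(1 − (V₁/V₂)^(γ−1))/(γ−1) → W_b/(P₁V₁) = 1.069.
W_a / W_b = 3.032 / 1.069 = 2.837.

W_a / W_b ≈ 2.84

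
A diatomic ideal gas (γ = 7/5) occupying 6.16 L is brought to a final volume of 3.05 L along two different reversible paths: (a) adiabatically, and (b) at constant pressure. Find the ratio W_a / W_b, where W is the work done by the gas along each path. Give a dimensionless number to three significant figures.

Path (a) adiabatic: W = P₁V₁(1 − (V₁/V₂)^(γ−1))/(γ−1) → W_a/(P₁V₁) = -0.8117.
Path (b) isobaric: W = P₁(V₂ − V₁) → W_b/(P₁V₁) = -0.5049.
W_a / W_b = -0.8117 / -0.5049 = 1.608.

W_a / W_b ≈ 1.61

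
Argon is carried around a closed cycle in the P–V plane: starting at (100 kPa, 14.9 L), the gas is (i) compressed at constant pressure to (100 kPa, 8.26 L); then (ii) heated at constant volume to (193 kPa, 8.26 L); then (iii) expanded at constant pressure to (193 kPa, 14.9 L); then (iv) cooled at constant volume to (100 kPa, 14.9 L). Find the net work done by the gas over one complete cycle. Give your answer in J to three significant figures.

Constant-volume legs do no work.
W(i) = (100)(8.26 − 14.9) = -664 J; W(iii) = (193)(14.9 − 8.26) = 1282 J.
W_net = -664 + 1282 = 617.5 J (the clockwise enclosed area).

W_net ≈ 618 J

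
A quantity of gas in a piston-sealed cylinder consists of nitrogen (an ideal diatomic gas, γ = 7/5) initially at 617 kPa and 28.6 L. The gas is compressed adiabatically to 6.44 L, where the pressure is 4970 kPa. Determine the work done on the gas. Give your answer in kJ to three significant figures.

Adiabatic: W = (P₁V₁ − P₂V₂)/(γ − 1) with γ = 7/5.
P₁V₁ = 17646 J, P₂V₂ = 32007 J.
W = (17646 − 32007) / 0.4 = -35902 J.
Work on gas = −W_by = 35902 J.

W ≈ 35.9 kJ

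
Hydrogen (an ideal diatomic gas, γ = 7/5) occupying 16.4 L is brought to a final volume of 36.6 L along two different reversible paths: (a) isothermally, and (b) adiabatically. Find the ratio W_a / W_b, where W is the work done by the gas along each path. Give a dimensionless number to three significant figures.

Path (a) isothermal: W = P₁V₁ ln(V₂/V₁) → W_a/(P₁V₁) = 0.8028.
Path (b) adiabatic: W = P₁V₁(1 − (V₁/V₂)^(γ−1))/(γ−1) → W_b/(P₁V₁) = 0.6866.
W_a / W_b = 0.8028 / 0.6866 = 1.169.

W_a / W_b ≈ 1.17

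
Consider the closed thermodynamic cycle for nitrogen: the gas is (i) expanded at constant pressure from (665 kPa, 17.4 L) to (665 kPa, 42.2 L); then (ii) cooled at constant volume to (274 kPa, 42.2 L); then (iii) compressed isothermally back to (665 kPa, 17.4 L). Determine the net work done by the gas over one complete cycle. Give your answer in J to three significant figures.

W_net ≈ 6250 J

Leg (i): W = PΔV = (665)(42.2 − 17.4) = 16492 J.
Leg (ii): W = 0.
Leg (iii): W = PᵢVᵢ ln(V_f/Vᵢ) = (11563) ln(17.4/42.2) = -10244 J.
W_net = 16492 − 10244 = 6248 J.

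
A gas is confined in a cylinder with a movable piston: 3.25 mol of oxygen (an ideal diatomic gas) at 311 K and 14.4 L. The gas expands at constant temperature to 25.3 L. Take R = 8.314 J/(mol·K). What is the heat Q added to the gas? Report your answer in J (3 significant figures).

Isothermal ⇒ ΔU = 0, so Q = W = nRT ln(V₂/V₁).
Q = (3.25)(8.314)(311) ln(25.3/14.4) = 8403 × 0.5636 = 4736 J.

Q ≈ 4740 J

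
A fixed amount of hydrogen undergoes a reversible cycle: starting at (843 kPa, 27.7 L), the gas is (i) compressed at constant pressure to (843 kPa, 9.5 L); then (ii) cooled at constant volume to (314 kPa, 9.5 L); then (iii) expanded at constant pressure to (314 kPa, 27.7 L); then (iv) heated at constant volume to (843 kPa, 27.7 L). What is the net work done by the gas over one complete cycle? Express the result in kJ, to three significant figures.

Constant-volume legs do no work.
W(i) = (843)(9.5 − 27.7) = -15343 J; W(iii) = (314)(27.7 − 9.5) = 5715 J.
W_net = -15343 + 5715 = -9628 J (the counter-clockwise enclosed area).

W_net ≈ -9.63 kJ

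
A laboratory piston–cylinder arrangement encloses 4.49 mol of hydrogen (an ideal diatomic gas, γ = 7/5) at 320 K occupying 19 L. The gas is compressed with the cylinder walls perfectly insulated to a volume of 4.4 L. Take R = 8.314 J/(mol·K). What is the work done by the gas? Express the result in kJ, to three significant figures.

W ≈ -23.7 kJ

Adiabatic: TV^(γ−1) = const with γ = 7/5.
T₂ = T₁ (V₁/V₂)^(γ−1) = 320 × (19/4.4)^0.4 = 320 × 1.795 = 574.5 K.
W_by = nCᵥ(T₁ − T₂) = (4.49)(20.79)(320 − 574.5) = -23749 J.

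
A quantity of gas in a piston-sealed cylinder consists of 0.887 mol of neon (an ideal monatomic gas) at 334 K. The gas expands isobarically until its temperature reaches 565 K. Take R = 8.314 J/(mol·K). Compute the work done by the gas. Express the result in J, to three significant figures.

W ≈ 1700 J

Isobaric: W = P ΔV = nR ΔT.
W = (0.887)(8.314)(565 − 334) = 1704 J.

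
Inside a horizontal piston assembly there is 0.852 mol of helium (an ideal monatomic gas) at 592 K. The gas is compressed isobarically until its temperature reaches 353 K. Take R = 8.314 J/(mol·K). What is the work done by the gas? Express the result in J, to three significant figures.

Isobaric: W = P ΔV = nR ΔT.
W = (0.852)(8.314)(353 − 592) = -1693 J.

W ≈ -1690 J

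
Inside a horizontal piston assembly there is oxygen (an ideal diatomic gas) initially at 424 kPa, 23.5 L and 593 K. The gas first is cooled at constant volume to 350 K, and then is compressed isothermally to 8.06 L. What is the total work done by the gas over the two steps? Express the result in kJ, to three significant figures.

W_total ≈ -6.29 kJ

Step 1 (isochoric): W = 0 (constant volume).
After step 1: P = 250.3 kPa (V unchanged).
Step 2 (isothermal): W = P₁V₁ ln(V₂/V₁) = (5881) ln(8.06/23.5) = -6293 J.
W_total = 0 − 6293 = -6293 J.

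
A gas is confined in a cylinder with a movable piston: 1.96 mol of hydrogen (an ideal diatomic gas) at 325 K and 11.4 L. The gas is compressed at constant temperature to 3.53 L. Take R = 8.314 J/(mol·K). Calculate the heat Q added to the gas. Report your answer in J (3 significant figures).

Q ≈ -6210 J

Isothermal ⇒ ΔU = 0, so Q = W = nRT ln(V₂/V₁).
Q = (1.96)(8.314)(325) ln(3.53/11.4) = 5296 × -1.172 = -6209 J.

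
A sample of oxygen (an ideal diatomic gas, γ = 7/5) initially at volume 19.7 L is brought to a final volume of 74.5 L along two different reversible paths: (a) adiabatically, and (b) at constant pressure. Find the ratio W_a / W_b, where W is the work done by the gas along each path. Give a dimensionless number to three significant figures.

Path (a) adiabatic: W = P₁V₁(1 − (V₁/V₂)^(γ−1))/(γ−1) → W_a/(P₁V₁) = 1.032.
Path (b) isobaric: W = P₁(V₂ − V₁) → W_b/(P₁V₁) = 2.782.
W_a / W_b = 1.032 / 2.782 = 0.3708.

W_a / W_b ≈ 0.371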